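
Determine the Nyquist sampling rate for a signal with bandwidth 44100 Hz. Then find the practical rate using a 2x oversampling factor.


By Nyquist theorem, fs_min = 2 * fmax.
fs_min = 2 * 44100 = 88200 Hz
Practical rate = 2 * fs_min = 2 * 88200 = 176400 Hz

fs_min = 88200 Hz, fs_practical = 176400 Hz


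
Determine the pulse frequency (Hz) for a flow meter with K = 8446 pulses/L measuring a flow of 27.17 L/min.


Frequency = K * Q / 60 (converting L/min to L/s).
f = 8446 * 27.17 / 60
f = 229477.82 / 60
f = 3824.63 Hz

3824.63 Hz


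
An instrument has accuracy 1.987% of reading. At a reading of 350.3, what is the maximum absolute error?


Absolute error = (accuracy% / 100) * reading.
Error = (1.987 / 100) * 350.3
Error = 0.01987 * 350.3
Error = 6.9605

6.9605


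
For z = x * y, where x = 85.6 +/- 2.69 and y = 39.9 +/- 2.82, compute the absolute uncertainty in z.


For a product z = x*y, the relative uncertainty is:
uz/z = sqrt((ux/x)^2 + (uy/y)^2)
Relative uncertainties: ux/x = 2.69/85.6 = 0.031425
uy/y = 2.82/39.9 = 0.070677
z = 85.6 * 39.9 = 3415.4
uz = 3415.4 * sqrt(0.031425^2 + 0.070677^2) = 264.178

264.178


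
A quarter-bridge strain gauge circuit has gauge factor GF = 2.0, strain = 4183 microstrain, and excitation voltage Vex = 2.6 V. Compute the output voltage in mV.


Quarter bridge output: Vout = (GF * epsilon * Vex) / 4.
Vout = (2.0 * 4183e-6 * 2.6) / 4
Vout = 0.0217516 / 4 V
Vout = 0.0054379 V = 5.4379 mV

5.4379 mV


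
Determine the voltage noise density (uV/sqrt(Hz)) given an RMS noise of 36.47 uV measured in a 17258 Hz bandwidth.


Noise spectral density = Vrms / sqrt(BW).
NSD = 36.47 / sqrt(17258)
NSD = 36.47 / 131.3697
NSD = 0.2776 uV/sqrt(Hz)

0.2776 uV/sqrt(Hz)


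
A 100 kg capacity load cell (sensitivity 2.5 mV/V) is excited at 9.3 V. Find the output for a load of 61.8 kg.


Vout = rated_output * Vex * (load / capacity).
Vout = 2.5 * 9.3 * (61.8 / 100)
Vout = 2.5 * 9.3 * 0.618
Vout = 14.368 mV

14.368 mV


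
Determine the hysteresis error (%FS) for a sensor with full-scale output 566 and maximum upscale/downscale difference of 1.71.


Hysteresis = (max difference / full scale) * 100%.
H = (1.71 / 566) * 100
H = 0.302 %FS

0.302 %FS


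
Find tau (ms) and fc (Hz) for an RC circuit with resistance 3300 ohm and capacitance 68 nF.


Time constant: tau = R * C.
tau = 3300 * 6.80e-08 = 0.0002244 s
tau = 0.2244 ms
Cutoff frequency: fc = 1 / (2*pi*R*C).
fc = 1 / (2*pi*0.0002244) = 709.25 Hz

tau = 0.2244 ms, fc = 709.25 Hz


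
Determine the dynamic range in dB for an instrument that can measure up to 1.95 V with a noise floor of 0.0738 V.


Dynamic range = 20 * log10(Vmax / Vnoise).
DR = 20 * log10(1.95 / 0.0738)
DR = 20 * log10(26.42)
DR = 28.44 dB

28.44 dB


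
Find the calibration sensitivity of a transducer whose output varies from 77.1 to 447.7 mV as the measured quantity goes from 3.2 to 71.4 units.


Sensitivity = (y2 - y1) / (x2 - x1).
S = (447.7 - 77.1) / (71.4 - 3.2)
S = 370.6 / 68.2
S = 5.434 mV/unit

5.434 mV/unit


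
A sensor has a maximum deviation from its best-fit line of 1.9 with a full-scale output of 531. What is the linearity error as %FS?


Linearity error = (max deviation / full scale) * 100%.
Linearity = (1.9 / 531) * 100
Linearity = 0.358 %FS

0.358 %FS


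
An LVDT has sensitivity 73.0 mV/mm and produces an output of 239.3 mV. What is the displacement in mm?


Displacement = Vout / sensitivity.
d = 239.3 / 73.0
d = 3.278 mm

3.278 mm


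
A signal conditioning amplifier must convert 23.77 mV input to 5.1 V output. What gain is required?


Gain = Vout / Vin (converting to same units).
G = 5.1 V / 23.77 mV
G = 5100.0 mV / 23.77 mV
G = 214.56

214.56


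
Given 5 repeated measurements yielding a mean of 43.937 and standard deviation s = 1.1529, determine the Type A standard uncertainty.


The standard uncertainty for Type A evaluation is u = s / sqrt(n).
u = 1.1529 / sqrt(5)
u = 1.1529 / 2.2361
u = 0.5156

0.5156


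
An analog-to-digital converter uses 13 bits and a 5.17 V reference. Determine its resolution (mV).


The resolution (LSB) of an ADC is Vref / 2^n.
LSB = 5.17 / 2^13
LSB = 5.17 / 8192
LSB = 0.0006311 V = 0.63110352 mV

0.63110352 mV


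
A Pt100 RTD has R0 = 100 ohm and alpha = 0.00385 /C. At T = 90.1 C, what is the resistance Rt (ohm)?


The RTD equation: Rt = R0 * (1 + alpha * T).
Rt = 100 * (1 + 0.00385 * 90.1)
Rt = 100 * (1 + 0.346885)
Rt = 100 * 1.346885
Rt = 134.688 ohm

134.688 ohm


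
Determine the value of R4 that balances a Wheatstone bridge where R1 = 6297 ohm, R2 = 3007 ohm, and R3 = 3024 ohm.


At balance: R1*R4 = R2*R3, so R4 = R2*R3/R1.
R4 = 3007 * 3024 / 6297
R4 = 9093168 / 6297
R4 = 1444.05 ohm

1444.05 ohm


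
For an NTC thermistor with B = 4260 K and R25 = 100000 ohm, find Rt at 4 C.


NTC thermistor equation: Rt = R25 * exp(B * (1/T - 1/T25)).
T in Kelvin: 277.15 K, T25 = 298.15 K
1/T - 1/T25 = 1/277.15 - 1/298.15 = 0.00025414
B * (1/T - 1/T25) = 4260 * 0.00025414 = 1.0826
Rt = 100000 * exp(1.0826) = 295242.8 ohm

295242.8 ohm


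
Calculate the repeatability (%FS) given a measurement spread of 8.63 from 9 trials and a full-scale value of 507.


Repeatability = (spread / full scale) * 100%.
R = (8.63 / 507) * 100
R = 1.702 %FS

1.702 %FS


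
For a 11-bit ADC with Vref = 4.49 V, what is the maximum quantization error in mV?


The maximum quantization error is +/- LSB/2.
LSB = Vref / 2^n = 4.49 / 2048 = 0.00219238 V
Max error = LSB / 2 = 0.00219238 / 2 = 0.00109619 V
Max error = 1.0962 mV

1.0962 mV


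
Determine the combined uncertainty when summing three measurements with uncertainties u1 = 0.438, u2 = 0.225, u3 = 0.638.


For a sum of independent quantities, uc = sqrt(u1^2 + u2^2 + u3^2).
uc = sqrt(0.438^2 + 0.225^2 + 0.638^2)
uc = sqrt(0.191844 + 0.050625 + 0.407044)
uc = 0.8059

0.8059


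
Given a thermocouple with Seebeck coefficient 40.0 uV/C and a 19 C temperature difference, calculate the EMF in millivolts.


The thermocouple output V = sensitivity * dT.
V = 40.0 uV/C * 19 C
V = 760.0 uV
V = 0.76 mV

0.76 mV


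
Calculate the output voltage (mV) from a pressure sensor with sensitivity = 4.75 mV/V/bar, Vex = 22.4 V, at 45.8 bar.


Output = sensitivity * Vex * P.
Vout = 4.75 * 22.4 * 45.8
Vout = 106.4 * 45.8
Vout = 4873.12 mV

4873.12 mV


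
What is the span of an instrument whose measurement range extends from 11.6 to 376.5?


Span = upper range - lower range.
Span = 376.5 - (11.6)
Span = 364.9

364.9


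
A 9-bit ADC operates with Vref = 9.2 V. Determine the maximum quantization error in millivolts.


The maximum quantization error is +/- LSB/2.
LSB = Vref / 2^n = 9.2 / 512 = 0.01796875 V
Max error = LSB / 2 = 0.01796875 / 2 = 0.00898437 V
Max error = 8.9844 mV

8.9844 mV


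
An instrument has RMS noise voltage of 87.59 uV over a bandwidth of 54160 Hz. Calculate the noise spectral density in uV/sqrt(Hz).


Noise spectral density = Vrms / sqrt(BW).
NSD = 87.59 / sqrt(54160)
NSD = 87.59 / 232.723
NSD = 0.3764 uV/sqrt(Hz)

0.3764 uV/sqrt(Hz)


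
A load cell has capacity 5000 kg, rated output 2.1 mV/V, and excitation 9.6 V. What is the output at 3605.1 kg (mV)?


Vout = rated_output * Vex * (load / capacity).
Vout = 2.1 * 9.6 * (3605.1 / 5000)
Vout = 2.1 * 9.6 * 0.72102
Vout = 14.536 mV

14.536 mV


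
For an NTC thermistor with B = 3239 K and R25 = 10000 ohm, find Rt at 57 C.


NTC thermistor equation: Rt = R25 * exp(B * (1/T - 1/T25)).
T in Kelvin: 330.15 K, T25 = 298.15 K
1/T - 1/T25 = 1/330.15 - 1/298.15 = -0.00032509
B * (1/T - 1/T25) = 3239 * -0.00032509 = -1.053
Rt = 10000 * exp(-1.053) = 3489.0 ohm

3489.0 ohm


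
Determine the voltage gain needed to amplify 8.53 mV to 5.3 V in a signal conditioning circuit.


Gain = Vout / Vin (converting to same units).
G = 5.3 V / 8.53 mV
G = 5300.0 mV / 8.53 mV
G = 621.34

621.34


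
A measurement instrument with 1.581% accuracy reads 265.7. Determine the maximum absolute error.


Absolute error = (accuracy% / 100) * reading.
Error = (1.581 / 100) * 265.7
Error = 0.01581 * 265.7
Error = 4.2007

4.2007


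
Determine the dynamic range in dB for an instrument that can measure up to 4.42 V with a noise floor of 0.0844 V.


Dynamic range = 20 * log10(Vmax / Vnoise).
DR = 20 * log10(4.42 / 0.0844)
DR = 20 * log10(52.37)
DR = 34.38 dB

34.38 dB


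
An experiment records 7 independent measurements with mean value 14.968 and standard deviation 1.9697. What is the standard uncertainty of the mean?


The standard uncertainty for Type A evaluation is u = s / sqrt(n).
u = 1.9697 / sqrt(7)
u = 1.9697 / 2.6458
u = 0.7445

0.7445


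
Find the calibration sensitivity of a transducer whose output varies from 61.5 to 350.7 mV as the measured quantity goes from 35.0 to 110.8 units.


Sensitivity = (y2 - y1) / (x2 - x1).
S = (350.7 - 61.5) / (110.8 - 35.0)
S = 289.2 / 75.8
S = 3.8153 mV/unit

3.8153 mV/unit


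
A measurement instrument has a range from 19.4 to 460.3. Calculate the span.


Span = upper range - lower range.
Span = 460.3 - (19.4)
Span = 440.9

440.9


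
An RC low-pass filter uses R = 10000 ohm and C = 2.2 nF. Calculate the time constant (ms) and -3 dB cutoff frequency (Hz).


Time constant: tau = R * C.
tau = 10000 * 2.20e-09 = 2.2e-05 s
tau = 0.022 ms
Cutoff frequency: fc = 1 / (2*pi*R*C).
fc = 1 / (2*pi*2.2e-05) = 7234.32 Hz

tau = 0.022 ms, fc = 7234.32 Hz


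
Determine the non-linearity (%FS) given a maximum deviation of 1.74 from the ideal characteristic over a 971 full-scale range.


Linearity error = (max deviation / full scale) * 100%.
Linearity = (1.74 / 971) * 100
Linearity = 0.179 %FS

0.179 %FS


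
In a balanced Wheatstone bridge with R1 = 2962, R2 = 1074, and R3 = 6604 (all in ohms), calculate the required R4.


At balance: R1*R4 = R2*R3, so R4 = R2*R3/R1.
R4 = 1074 * 6604 / 2962
R4 = 7092696 / 2962
R4 = 2394.56 ohm

2394.56 ohm


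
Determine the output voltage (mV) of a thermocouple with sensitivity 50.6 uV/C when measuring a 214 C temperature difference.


The thermocouple output V = sensitivity * dT.
V = 50.6 uV/C * 214 C
V = 10828.4 uV
V = 10.828 mV

10.828 mV


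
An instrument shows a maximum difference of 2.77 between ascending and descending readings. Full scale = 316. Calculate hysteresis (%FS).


Hysteresis = (max difference / full scale) * 100%.
H = (2.77 / 316) * 100
H = 0.877 %FS

0.877 %FS


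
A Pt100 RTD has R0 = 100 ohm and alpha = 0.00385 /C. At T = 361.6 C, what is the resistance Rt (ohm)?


The RTD equation: Rt = R0 * (1 + alpha * T).
Rt = 100 * (1 + 0.00385 * 361.6)
Rt = 100 * (1 + 1.39216)
Rt = 100 * 2.39216
Rt = 239.216 ohm

239.216 ohm


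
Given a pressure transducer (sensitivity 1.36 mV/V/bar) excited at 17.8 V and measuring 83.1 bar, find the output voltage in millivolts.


Output = sensitivity * Vex * P.
Vout = 1.36 * 17.8 * 83.1
Vout = 24.208 * 83.1
Vout = 2011.68 mV

2011.68 mV


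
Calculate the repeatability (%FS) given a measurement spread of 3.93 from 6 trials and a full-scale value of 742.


Repeatability = (spread / full scale) * 100%.
R = (3.93 / 742) * 100
R = 0.53 %FS

0.53 %FS


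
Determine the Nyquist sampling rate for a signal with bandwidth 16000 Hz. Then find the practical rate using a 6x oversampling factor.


By Nyquist theorem, fs_min = 2 * fmax.
fs_min = 2 * 16000 = 32000 Hz
Practical rate = 6 * fs_min = 6 * 32000 = 192000 Hz

fs_min = 32000 Hz, fs_practical = 192000 Hz


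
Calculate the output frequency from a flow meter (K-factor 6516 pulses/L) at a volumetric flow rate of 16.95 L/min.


Frequency = K * Q / 60 (converting L/min to L/s).
f = 6516 * 16.95 / 60
f = 110446.2 / 60
f = 1840.77 Hz

1840.77 Hz


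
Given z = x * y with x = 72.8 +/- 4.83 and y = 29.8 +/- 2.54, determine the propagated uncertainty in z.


For a product z = x*y, the relative uncertainty is:
uz/z = sqrt((ux/x)^2 + (uy/y)^2)
Relative uncertainties: ux/x = 4.83/72.8 = 0.066346
uy/y = 2.54/29.8 = 0.085235
z = 72.8 * 29.8 = 2169.4
uz = 2169.4 * sqrt(0.066346^2 + 0.085235^2) = 234.328

234.328


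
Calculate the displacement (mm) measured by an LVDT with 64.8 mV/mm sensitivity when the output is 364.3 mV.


Displacement = Vout / sensitivity.
d = 364.3 / 64.8
d = 5.622 mm

5.622 mm


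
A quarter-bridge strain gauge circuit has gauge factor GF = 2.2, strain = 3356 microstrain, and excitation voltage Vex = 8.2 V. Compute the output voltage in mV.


Quarter bridge output: Vout = (GF * epsilon * Vex) / 4.
Vout = (2.2 * 3356e-6 * 8.2) / 4
Vout = 0.06054224 / 4 V
Vout = 0.01513556 V = 15.1356 mV

15.1356 mV


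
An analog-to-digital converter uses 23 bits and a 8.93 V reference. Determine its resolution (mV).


The resolution (LSB) of an ADC is Vref / 2^n.
LSB = 8.93 / 2^23
LSB = 8.93 / 8388608
LSB = 1.06e-06 V = 0.00106454 mV

0.00106454 mV


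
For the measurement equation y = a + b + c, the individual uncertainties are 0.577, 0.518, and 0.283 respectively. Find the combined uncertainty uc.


For a sum of independent quantities, uc = sqrt(u1^2 + u2^2 + u3^2).
uc = sqrt(0.577^2 + 0.518^2 + 0.283^2)
uc = sqrt(0.332929 + 0.268324 + 0.080089)
uc = 0.8254

0.8254


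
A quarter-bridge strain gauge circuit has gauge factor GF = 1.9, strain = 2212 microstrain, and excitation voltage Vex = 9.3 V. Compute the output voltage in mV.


Quarter bridge output: Vout = (GF * epsilon * Vex) / 4.
Vout = (1.9 * 2212e-6 * 9.3) / 4
Vout = 0.03908604 / 4 V
Vout = 0.00977151 V = 9.7715 mV

9.7715 mV


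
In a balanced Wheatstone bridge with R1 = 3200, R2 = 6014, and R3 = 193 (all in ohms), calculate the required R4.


At balance: R1*R4 = R2*R3, so R4 = R2*R3/R1.
R4 = 6014 * 193 / 3200
R4 = 1160702 / 3200
R4 = 362.72 ohm

362.72 ohm


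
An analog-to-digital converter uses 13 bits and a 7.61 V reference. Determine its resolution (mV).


The resolution (LSB) of an ADC is Vref / 2^n.
LSB = 7.61 / 2^13
LSB = 7.61 / 8192
LSB = 0.00092896 V = 0.92895508 mV

0.92895508 mV


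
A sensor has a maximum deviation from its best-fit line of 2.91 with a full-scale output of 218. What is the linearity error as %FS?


Linearity error = (max deviation / full scale) * 100%.
Linearity = (2.91 / 218) * 100
Linearity = 1.335 %FS

1.335 %FS


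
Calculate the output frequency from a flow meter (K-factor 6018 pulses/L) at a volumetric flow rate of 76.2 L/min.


Frequency = K * Q / 60 (converting L/min to L/s).
f = 6018 * 76.2 / 60
f = 458571.6 / 60
f = 7642.86 Hz

7642.86 Hz


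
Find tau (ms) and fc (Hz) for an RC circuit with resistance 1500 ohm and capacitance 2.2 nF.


Time constant: tau = R * C.
tau = 1500 * 2.20e-09 = 3.3e-06 s
tau = 0.0033 ms
Cutoff frequency: fc = 1 / (2*pi*R*C).
fc = 1 / (2*pi*3.3e-06) = 48228.77 Hz

tau = 0.0033 ms, fc = 48228.77 Hz


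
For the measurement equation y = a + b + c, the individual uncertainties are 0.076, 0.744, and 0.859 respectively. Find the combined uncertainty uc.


For a sum of independent quantities, uc = sqrt(u1^2 + u2^2 + u3^2).
uc = sqrt(0.076^2 + 0.744^2 + 0.859^2)
uc = sqrt(0.005776 + 0.553536 + 0.737881)
uc = 1.1389

1.1389


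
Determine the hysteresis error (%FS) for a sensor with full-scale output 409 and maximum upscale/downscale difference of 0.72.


Hysteresis = (max difference / full scale) * 100%.
H = (0.72 / 409) * 100
H = 0.176 %FS

0.176 %FS


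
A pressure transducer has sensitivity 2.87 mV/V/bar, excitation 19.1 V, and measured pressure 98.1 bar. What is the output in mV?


Output = sensitivity * Vex * P.
Vout = 2.87 * 19.1 * 98.1
Vout = 54.817 * 98.1
Vout = 5377.55 mV

5377.55 mV


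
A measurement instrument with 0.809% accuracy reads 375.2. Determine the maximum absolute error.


Absolute error = (accuracy% / 100) * reading.
Error = (0.809 / 100) * 375.2
Error = 0.00809 * 375.2
Error = 3.0354

3.0354


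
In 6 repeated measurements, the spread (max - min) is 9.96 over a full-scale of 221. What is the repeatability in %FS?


Repeatability = (spread / full scale) * 100%.
R = (9.96 / 221) * 100
R = 4.507 %FS

4.507 %FS


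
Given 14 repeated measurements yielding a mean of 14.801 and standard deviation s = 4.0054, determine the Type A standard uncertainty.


The standard uncertainty for Type A evaluation is u = s / sqrt(n).
u = 4.0054 / sqrt(14)
u = 4.0054 / 3.7417
u = 1.0705

1.0705


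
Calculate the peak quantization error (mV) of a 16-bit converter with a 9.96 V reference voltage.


The maximum quantization error is +/- LSB/2.
LSB = Vref / 2^n = 9.96 / 65536 = 0.00015198 V
Max error = LSB / 2 = 0.00015198 / 2 = 7.599e-05 V
Max error = 0.076 mV

0.076 mV


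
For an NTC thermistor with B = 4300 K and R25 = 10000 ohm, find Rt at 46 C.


NTC thermistor equation: Rt = R25 * exp(B * (1/T - 1/T25)).
T in Kelvin: 319.15 K, T25 = 298.15 K
1/T - 1/T25 = 1/319.15 - 1/298.15 = -0.00022069
B * (1/T - 1/T25) = 4300 * -0.00022069 = -0.949
Rt = 10000 * exp(-0.949) = 3871.3 ohm

3871.3 ohm


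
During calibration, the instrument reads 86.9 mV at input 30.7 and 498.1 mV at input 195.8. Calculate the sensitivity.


Sensitivity = (y2 - y1) / (x2 - x1).
S = (498.1 - 86.9) / (195.8 - 30.7)
S = 411.2 / 165.1
S = 2.4906 mV/unit

2.4906 mV/unit


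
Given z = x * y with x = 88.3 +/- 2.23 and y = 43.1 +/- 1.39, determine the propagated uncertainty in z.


For a product z = x*y, the relative uncertainty is:
uz/z = sqrt((ux/x)^2 + (uy/y)^2)
Relative uncertainties: ux/x = 2.23/88.3 = 0.025255
uy/y = 1.39/43.1 = 0.032251
z = 88.3 * 43.1 = 3805.7
uz = 3805.7 * sqrt(0.025255^2 + 0.032251^2) = 155.891

155.891


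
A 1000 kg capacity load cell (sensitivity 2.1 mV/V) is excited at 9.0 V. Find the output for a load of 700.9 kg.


Vout = rated_output * Vex * (load / capacity).
Vout = 2.1 * 9.0 * (700.9 / 1000)
Vout = 2.1 * 9.0 * 0.7009
Vout = 13.247 mV

13.247 mV


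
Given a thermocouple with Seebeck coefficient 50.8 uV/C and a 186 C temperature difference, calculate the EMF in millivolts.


The thermocouple output V = sensitivity * dT.
V = 50.8 uV/C * 186 C
V = 9448.8 uV
V = 9.449 mV

9.449 mV


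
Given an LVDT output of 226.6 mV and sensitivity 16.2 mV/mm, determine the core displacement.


Displacement = Vout / sensitivity.
d = 226.6 / 16.2
d = 13.988 mm

13.988 mm


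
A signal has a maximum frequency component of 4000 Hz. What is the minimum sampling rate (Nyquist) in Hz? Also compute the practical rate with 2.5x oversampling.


By Nyquist theorem, fs_min = 2 * fmax.
fs_min = 2 * 4000 = 8000 Hz
Practical rate = 2.5 * fs_min = 2.5 * 8000 = 20000 Hz

fs_min = 8000 Hz, fs_practical = 20000 Hz


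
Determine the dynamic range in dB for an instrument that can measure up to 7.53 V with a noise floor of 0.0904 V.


Dynamic range = 20 * log10(Vmax / Vnoise).
DR = 20 * log10(7.53 / 0.0904)
DR = 20 * log10(83.3)
DR = 38.41 dB

38.41 dB


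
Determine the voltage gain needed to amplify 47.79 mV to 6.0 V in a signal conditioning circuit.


Gain = Vout / Vin (converting to same units).
G = 6.0 V / 47.79 mV
G = 6000.0 mV / 47.79 mV
G = 125.55

125.55


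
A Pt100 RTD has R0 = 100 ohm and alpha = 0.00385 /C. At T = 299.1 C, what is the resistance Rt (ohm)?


The RTD equation: Rt = R0 * (1 + alpha * T).
Rt = 100 * (1 + 0.00385 * 299.1)
Rt = 100 * (1 + 1.151535)
Rt = 100 * 2.151535
Rt = 215.154 ohm

215.154 ohm


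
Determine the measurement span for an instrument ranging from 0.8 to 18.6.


Span = upper range - lower range.
Span = 18.6 - (0.8)
Span = 17.8

17.8


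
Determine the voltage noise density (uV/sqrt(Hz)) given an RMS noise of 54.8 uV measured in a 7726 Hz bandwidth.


Noise spectral density = Vrms / sqrt(BW).
NSD = 54.8 / sqrt(7726)
NSD = 54.8 / 87.8977
NSD = 0.6235 uV/sqrt(Hz)

0.6235 uV/sqrt(Hz)


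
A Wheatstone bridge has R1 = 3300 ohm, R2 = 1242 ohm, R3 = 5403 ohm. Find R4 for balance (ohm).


At balance: R1*R4 = R2*R3, so R4 = R2*R3/R1.
R4 = 1242 * 5403 / 3300
R4 = 6710526 / 3300
R4 = 2033.49 ohm

2033.49 ohm


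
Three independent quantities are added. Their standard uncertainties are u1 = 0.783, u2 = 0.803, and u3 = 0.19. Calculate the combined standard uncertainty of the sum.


For a sum of independent quantities, uc = sqrt(u1^2 + u2^2 + u3^2).
uc = sqrt(0.783^2 + 0.803^2 + 0.19^2)
uc = sqrt(0.613089 + 0.644809 + 0.0361)
uc = 1.1375

1.1375


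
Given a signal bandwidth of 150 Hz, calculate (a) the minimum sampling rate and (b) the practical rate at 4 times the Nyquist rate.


By Nyquist theorem, fs_min = 2 * fmax.
fs_min = 2 * 150 = 300 Hz
Practical rate = 4 * fs_min = 4 * 300 = 1200 Hz

fs_min = 300 Hz, fs_practical = 1200 Hz


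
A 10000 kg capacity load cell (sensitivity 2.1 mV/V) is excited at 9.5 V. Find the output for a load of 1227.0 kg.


Vout = rated_output * Vex * (load / capacity).
Vout = 2.1 * 9.5 * (1227.0 / 10000)
Vout = 2.1 * 9.5 * 0.1227
Vout = 2.448 mV

2.448 mV


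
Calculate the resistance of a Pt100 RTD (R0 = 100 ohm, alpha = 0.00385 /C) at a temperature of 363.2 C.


The RTD equation: Rt = R0 * (1 + alpha * T).
Rt = 100 * (1 + 0.00385 * 363.2)
Rt = 100 * (1 + 1.39832)
Rt = 100 * 2.39832
Rt = 239.832 ohm

239.832 ohm


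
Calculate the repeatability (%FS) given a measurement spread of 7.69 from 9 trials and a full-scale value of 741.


Repeatability = (spread / full scale) * 100%.
R = (7.69 / 741) * 100
R = 1.038 %FS

1.038 %FS


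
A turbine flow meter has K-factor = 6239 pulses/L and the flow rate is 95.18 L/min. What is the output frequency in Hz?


Frequency = K * Q / 60 (converting L/min to L/s).
f = 6239 * 95.18 / 60
f = 593828.02 / 60
f = 9897.13 Hz

9897.13 Hz


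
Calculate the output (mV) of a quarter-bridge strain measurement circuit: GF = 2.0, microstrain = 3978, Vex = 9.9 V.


Quarter bridge output: Vout = (GF * epsilon * Vex) / 4.
Vout = (2.0 * 3978e-6 * 9.9) / 4
Vout = 0.0787644 / 4 V
Vout = 0.0196911 V = 19.6911 mV

19.6911 mV


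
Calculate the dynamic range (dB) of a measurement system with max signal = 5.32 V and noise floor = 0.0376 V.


Dynamic range = 20 * log10(Vmax / Vnoise).
DR = 20 * log10(5.32 / 0.0376)
DR = 20 * log10(141.49)
DR = 43.01 dB

43.01 dB


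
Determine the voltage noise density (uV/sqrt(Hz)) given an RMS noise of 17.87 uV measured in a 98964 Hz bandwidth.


Noise spectral density = Vrms / sqrt(BW).
NSD = 17.87 / sqrt(98964)
NSD = 17.87 / 314.5854
NSD = 0.0568 uV/sqrt(Hz)

0.0568 uV/sqrt(Hz)


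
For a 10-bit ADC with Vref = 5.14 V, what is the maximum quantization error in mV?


The maximum quantization error is +/- LSB/2.
LSB = Vref / 2^n = 5.14 / 1024 = 0.00501953 V
Max error = LSB / 2 = 0.00501953 / 2 = 0.00250977 V
Max error = 2.5098 mV

2.5098 mV


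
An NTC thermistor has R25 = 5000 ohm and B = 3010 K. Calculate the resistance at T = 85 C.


NTC thermistor equation: Rt = R25 * exp(B * (1/T - 1/T25)).
T in Kelvin: 358.15 K, T25 = 298.15 K
1/T - 1/T25 = 1/358.15 - 1/298.15 = -0.00056189
B * (1/T - 1/T25) = 3010 * -0.00056189 = -1.6913
Rt = 5000 * exp(-1.6913) = 921.4 ohm

921.4 ohm


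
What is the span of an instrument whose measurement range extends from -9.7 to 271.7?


Span = upper range - lower range.
Span = 271.7 - (-9.7)
Span = 281.4

281.4


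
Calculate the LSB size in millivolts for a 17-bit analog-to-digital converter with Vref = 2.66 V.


The resolution (LSB) of an ADC is Vref / 2^n.
LSB = 2.66 / 2^17
LSB = 2.66 / 131072
LSB = 2.029e-05 V = 0.02029419 mV

0.02029419 mV


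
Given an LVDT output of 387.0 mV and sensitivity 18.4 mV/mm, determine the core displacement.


Displacement = Vout / sensitivity.
d = 387.0 / 18.4
d = 21.033 mm

21.033 mm


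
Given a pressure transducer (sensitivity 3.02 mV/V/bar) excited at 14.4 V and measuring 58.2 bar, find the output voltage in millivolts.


Output = sensitivity * Vex * P.
Vout = 3.02 * 14.4 * 58.2
Vout = 43.488 * 58.2
Vout = 2531.0 mV

2531.0 mV


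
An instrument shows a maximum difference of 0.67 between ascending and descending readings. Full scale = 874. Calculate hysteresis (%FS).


Hysteresis = (max difference / full scale) * 100%.
H = (0.67 / 874) * 100
H = 0.077 %FS

0.077 %FS


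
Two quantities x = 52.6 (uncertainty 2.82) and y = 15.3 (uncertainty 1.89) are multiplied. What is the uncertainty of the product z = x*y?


For a product z = x*y, the relative uncertainty is:
uz/z = sqrt((ux/x)^2 + (uy/y)^2)
Relative uncertainties: ux/x = 2.82/52.6 = 0.053612
uy/y = 1.89/15.3 = 0.123529
z = 52.6 * 15.3 = 804.8
uz = 804.8 * sqrt(0.053612^2 + 0.123529^2) = 108.373

108.373


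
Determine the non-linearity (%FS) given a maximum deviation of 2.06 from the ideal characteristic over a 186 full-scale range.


Linearity error = (max deviation / full scale) * 100%.
Linearity = (2.06 / 186) * 100
Linearity = 1.108 %FS

1.108 %FS


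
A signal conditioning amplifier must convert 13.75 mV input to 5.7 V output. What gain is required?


Gain = Vout / Vin (converting to same units).
G = 5.7 V / 13.75 mV
G = 5700.0 mV / 13.75 mV
G = 414.55

414.55


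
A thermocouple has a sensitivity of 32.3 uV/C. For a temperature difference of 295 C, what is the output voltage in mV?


The thermocouple output V = sensitivity * dT.
V = 32.3 uV/C * 295 C
V = 9528.5 uV
V = 9.528 mV

9.528 mV


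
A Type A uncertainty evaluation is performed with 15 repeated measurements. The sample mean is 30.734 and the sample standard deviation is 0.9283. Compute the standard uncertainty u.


The standard uncertainty for Type A evaluation is u = s / sqrt(n).
u = 0.9283 / sqrt(15)
u = 0.9283 / 3.873
u = 0.2397

0.2397


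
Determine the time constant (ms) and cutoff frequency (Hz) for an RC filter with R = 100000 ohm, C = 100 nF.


Time constant: tau = R * C.
tau = 100000 * 1.00e-07 = 0.01 s
tau = 10.0 ms
Cutoff frequency: fc = 1 / (2*pi*R*C).
fc = 1 / (2*pi*0.01) = 15.92 Hz

tau = 10.0 ms, fc = 15.92 Hz


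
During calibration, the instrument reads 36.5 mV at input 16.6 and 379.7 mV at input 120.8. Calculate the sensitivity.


Sensitivity = (y2 - y1) / (x2 - x1).
S = (379.7 - 36.5) / (120.8 - 16.6)
S = 343.2 / 104.2
S = 3.2937 mV/unit

3.2937 mV/unit


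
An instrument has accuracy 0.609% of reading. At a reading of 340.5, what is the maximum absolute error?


Absolute error = (accuracy% / 100) * reading.
Error = (0.609 / 100) * 340.5
Error = 0.00609 * 340.5
Error = 2.0736

2.0736


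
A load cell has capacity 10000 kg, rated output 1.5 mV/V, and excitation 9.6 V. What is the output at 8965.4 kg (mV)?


Vout = rated_output * Vex * (load / capacity).
Vout = 1.5 * 9.6 * (8965.4 / 10000)
Vout = 1.5 * 9.6 * 0.89654
Vout = 12.91 mV

12.91 mV


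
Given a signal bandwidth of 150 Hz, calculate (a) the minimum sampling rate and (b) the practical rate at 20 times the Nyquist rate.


By Nyquist theorem, fs_min = 2 * fmax.
fs_min = 2 * 150 = 300 Hz
Practical rate = 20 * fs_min = 20 * 300 = 6000 Hz

fs_min = 300 Hz, fs_practical = 6000 Hz


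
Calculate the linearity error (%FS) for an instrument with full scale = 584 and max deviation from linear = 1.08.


Linearity error = (max deviation / full scale) * 100%.
Linearity = (1.08 / 584) * 100
Linearity = 0.185 %FS

0.185 %FS


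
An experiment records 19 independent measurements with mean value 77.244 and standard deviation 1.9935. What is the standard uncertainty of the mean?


The standard uncertainty for Type A evaluation is u = s / sqrt(n).
u = 1.9935 / sqrt(19)
u = 1.9935 / 4.3589
u = 0.4573

0.4573


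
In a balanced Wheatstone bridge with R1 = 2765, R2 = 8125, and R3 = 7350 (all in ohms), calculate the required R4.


At balance: R1*R4 = R2*R3, so R4 = R2*R3/R1.
R4 = 8125 * 7350 / 2765
R4 = 59718750 / 2765
R4 = 21598.1 ohm

21598.1 ohm


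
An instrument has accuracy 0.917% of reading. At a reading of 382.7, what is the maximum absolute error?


Absolute error = (accuracy% / 100) * reading.
Error = (0.917 / 100) * 382.7
Error = 0.00917 * 382.7
Error = 3.5094

3.5094


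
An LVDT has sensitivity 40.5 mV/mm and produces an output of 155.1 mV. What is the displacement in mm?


Displacement = Vout / sensitivity.
d = 155.1 / 40.5
d = 3.83 mm

3.83 mm


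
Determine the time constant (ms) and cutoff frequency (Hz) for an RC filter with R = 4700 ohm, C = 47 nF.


Time constant: tau = R * C.
tau = 4700 * 4.70e-08 = 0.0002209 s
tau = 0.2209 ms
Cutoff frequency: fc = 1 / (2*pi*R*C).
fc = 1 / (2*pi*0.0002209) = 720.48 Hz

tau = 0.2209 ms, fc = 720.48 Hz


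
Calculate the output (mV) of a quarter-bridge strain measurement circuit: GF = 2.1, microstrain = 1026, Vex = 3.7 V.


Quarter bridge output: Vout = (GF * epsilon * Vex) / 4.
Vout = (2.1 * 1026e-6 * 3.7) / 4
Vout = 0.00797202 / 4 V
Vout = 0.001993 V = 1.993 mV

1.993 mV


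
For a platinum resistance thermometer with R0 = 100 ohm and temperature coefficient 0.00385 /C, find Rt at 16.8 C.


The RTD equation: Rt = R0 * (1 + alpha * T).
Rt = 100 * (1 + 0.00385 * 16.8)
Rt = 100 * (1 + 0.06468)
Rt = 100 * 1.06468
Rt = 106.468 ohm

106.468 ohm


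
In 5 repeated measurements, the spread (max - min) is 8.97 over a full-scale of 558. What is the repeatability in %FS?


Repeatability = (spread / full scale) * 100%.
R = (8.97 / 558) * 100
R = 1.608 %FS

1.608 %FS


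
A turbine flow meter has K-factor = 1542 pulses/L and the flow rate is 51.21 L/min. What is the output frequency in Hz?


Frequency = K * Q / 60 (converting L/min to L/s).
f = 1542 * 51.21 / 60
f = 78965.82 / 60
f = 1316.1 Hz

1316.1 Hz


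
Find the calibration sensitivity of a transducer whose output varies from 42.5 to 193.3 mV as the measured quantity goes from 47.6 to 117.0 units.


Sensitivity = (y2 - y1) / (x2 - x1).
S = (193.3 - 42.5) / (117.0 - 47.6)
S = 150.8 / 69.4
S = 2.1729 mV/unit

2.1729 mV/unit


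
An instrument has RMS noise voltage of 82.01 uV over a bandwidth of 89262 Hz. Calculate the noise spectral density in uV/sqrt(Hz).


Noise spectral density = Vrms / sqrt(BW).
NSD = 82.01 / sqrt(89262)
NSD = 82.01 / 298.7675
NSD = 0.2745 uV/sqrt(Hz)

0.2745 uV/sqrt(Hz)


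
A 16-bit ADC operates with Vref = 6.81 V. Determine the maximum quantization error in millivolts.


The maximum quantization error is +/- LSB/2.
LSB = Vref / 2^n = 6.81 / 65536 = 0.00010391 V
Max error = LSB / 2 = 0.00010391 / 2 = 5.196e-05 V
Max error = 0.052 mV

0.052 mV


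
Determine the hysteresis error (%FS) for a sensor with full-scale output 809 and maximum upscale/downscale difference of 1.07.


Hysteresis = (max difference / full scale) * 100%.
H = (1.07 / 809) * 100
H = 0.132 %FS

0.132 %FS


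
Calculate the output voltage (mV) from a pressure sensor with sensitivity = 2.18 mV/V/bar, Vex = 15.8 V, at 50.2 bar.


Output = sensitivity * Vex * P.
Vout = 2.18 * 15.8 * 50.2
Vout = 34.444 * 50.2
Vout = 1729.09 mV

1729.09 mV


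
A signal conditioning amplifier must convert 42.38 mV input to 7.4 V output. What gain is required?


Gain = Vout / Vin (converting to same units).
G = 7.4 V / 42.38 mV
G = 7400.0 mV / 42.38 mV
G = 174.61

174.61


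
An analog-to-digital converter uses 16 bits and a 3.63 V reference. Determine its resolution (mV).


The resolution (LSB) of an ADC is Vref / 2^n.
LSB = 3.63 / 2^16
LSB = 3.63 / 65536
LSB = 5.539e-05 V = 0.0553894 mV

0.0553894 mV


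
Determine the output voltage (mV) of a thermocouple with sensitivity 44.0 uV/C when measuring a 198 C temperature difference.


The thermocouple output V = sensitivity * dT.
V = 44.0 uV/C * 198 C
V = 8712.0 uV
V = 8.712 mV

8.712 mV


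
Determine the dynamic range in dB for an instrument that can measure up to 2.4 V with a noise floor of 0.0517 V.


Dynamic range = 20 * log10(Vmax / Vnoise).
DR = 20 * log10(2.4 / 0.0517)
DR = 20 * log10(46.42)
DR = 33.33 dB

33.33 dB


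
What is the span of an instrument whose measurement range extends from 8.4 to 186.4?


Span = upper range - lower range.
Span = 186.4 - (8.4)
Span = 178.0

178.0


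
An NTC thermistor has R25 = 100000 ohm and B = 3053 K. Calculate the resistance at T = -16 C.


NTC thermistor equation: Rt = R25 * exp(B * (1/T - 1/T25)).
T in Kelvin: 257.15 K, T25 = 298.15 K
1/T - 1/T25 = 1/257.15 - 1/298.15 = 0.00053476
B * (1/T - 1/T25) = 3053 * 0.00053476 = 1.6326
Rt = 100000 * exp(1.6326) = 511734.5 ohm

511734.5 ohm


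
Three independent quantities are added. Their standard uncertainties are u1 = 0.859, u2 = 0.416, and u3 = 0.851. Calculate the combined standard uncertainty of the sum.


For a sum of independent quantities, uc = sqrt(u1^2 + u2^2 + u3^2).
uc = sqrt(0.859^2 + 0.416^2 + 0.851^2)
uc = sqrt(0.737881 + 0.173056 + 0.724201)
uc = 1.2787

1.2787


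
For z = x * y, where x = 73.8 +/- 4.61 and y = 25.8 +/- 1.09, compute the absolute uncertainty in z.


For a product z = x*y, the relative uncertainty is:
uz/z = sqrt((ux/x)^2 + (uy/y)^2)
Relative uncertainties: ux/x = 4.61/73.8 = 0.062466
uy/y = 1.09/25.8 = 0.042248
z = 73.8 * 25.8 = 1904.0
uz = 1904.0 * sqrt(0.062466^2 + 0.042248^2) = 143.587

143.587


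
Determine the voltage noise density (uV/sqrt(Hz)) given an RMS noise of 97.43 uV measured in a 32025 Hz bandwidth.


Noise spectral density = Vrms / sqrt(BW).
NSD = 97.43 / sqrt(32025)
NSD = 97.43 / 178.9553
NSD = 0.5444 uV/sqrt(Hz)

0.5444 uV/sqrt(Hz)


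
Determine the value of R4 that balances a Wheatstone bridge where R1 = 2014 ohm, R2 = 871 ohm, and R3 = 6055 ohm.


At balance: R1*R4 = R2*R3, so R4 = R2*R3/R1.
R4 = 871 * 6055 / 2014
R4 = 5273905 / 2014
R4 = 2618.62 ohm

2618.62 ohm


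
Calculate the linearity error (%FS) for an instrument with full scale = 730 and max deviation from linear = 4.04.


Linearity error = (max deviation / full scale) * 100%.
Linearity = (4.04 / 730) * 100
Linearity = 0.553 %FS

0.553 %FS


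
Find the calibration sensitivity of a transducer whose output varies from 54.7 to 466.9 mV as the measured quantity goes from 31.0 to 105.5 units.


Sensitivity = (y2 - y1) / (x2 - x1).
S = (466.9 - 54.7) / (105.5 - 31.0)
S = 412.2 / 74.5
S = 5.5329 mV/unit

5.5329 mV/unit


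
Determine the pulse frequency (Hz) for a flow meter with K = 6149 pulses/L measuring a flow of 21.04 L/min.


Frequency = K * Q / 60 (converting L/min to L/s).
f = 6149 * 21.04 / 60
f = 129374.96 / 60
f = 2156.25 Hz

2156.25 Hz


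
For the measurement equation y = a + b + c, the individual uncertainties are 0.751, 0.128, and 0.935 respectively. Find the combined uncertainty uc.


For a sum of independent quantities, uc = sqrt(u1^2 + u2^2 + u3^2).
uc = sqrt(0.751^2 + 0.128^2 + 0.935^2)
uc = sqrt(0.564001 + 0.016384 + 0.874225)
uc = 1.2061

1.2061


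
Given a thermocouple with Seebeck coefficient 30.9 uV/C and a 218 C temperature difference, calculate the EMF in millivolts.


The thermocouple output V = sensitivity * dT.
V = 30.9 uV/C * 218 C
V = 6736.2 uV
V = 6.736 mV

6.736 mV


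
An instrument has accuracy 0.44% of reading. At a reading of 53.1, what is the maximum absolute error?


Absolute error = (accuracy% / 100) * reading.
Error = (0.44 / 100) * 53.1
Error = 0.0044 * 53.1
Error = 0.2336

0.2336


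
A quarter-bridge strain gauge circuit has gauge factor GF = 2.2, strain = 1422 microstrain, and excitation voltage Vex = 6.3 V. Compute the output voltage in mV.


Quarter bridge output: Vout = (GF * epsilon * Vex) / 4.
Vout = (2.2 * 1422e-6 * 6.3) / 4
Vout = 0.01970892 / 4 V
Vout = 0.00492723 V = 4.9272 mV

4.9272 mV


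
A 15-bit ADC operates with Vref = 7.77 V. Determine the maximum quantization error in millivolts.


The maximum quantization error is +/- LSB/2.
LSB = Vref / 2^n = 7.77 / 32768 = 0.00023712 V
Max error = LSB / 2 = 0.00023712 / 2 = 0.00011856 V
Max error = 0.1186 mV

0.1186 mV


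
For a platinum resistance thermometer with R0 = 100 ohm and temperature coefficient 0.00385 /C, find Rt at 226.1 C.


The RTD equation: Rt = R0 * (1 + alpha * T).
Rt = 100 * (1 + 0.00385 * 226.1)
Rt = 100 * (1 + 0.870485)
Rt = 100 * 1.870485
Rt = 187.048 ohm

187.048 ohm


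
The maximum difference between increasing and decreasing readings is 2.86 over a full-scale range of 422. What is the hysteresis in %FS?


Hysteresis = (max difference / full scale) * 100%.
H = (2.86 / 422) * 100
H = 0.678 %FS

0.678 %FS


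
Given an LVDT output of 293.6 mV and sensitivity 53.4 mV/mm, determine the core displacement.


Displacement = Vout / sensitivity.
d = 293.6 / 53.4
d = 5.498 mm

5.498 mm


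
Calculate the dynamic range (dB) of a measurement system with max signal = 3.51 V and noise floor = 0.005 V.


Dynamic range = 20 * log10(Vmax / Vnoise).
DR = 20 * log10(3.51 / 0.005)
DR = 20 * log10(702.0)
DR = 56.93 dB

56.93 dB


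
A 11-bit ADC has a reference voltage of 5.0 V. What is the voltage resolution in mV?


The resolution (LSB) of an ADC is Vref / 2^n.
LSB = 5.0 / 2^11
LSB = 5.0 / 2048
LSB = 0.00244141 V = 2.44140625 mV

2.44140625 mV


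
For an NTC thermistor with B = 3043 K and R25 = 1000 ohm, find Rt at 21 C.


NTC thermistor equation: Rt = R25 * exp(B * (1/T - 1/T25)).
T in Kelvin: 294.15 K, T25 = 298.15 K
1/T - 1/T25 = 1/294.15 - 1/298.15 = 4.561e-05
B * (1/T - 1/T25) = 3043 * 4.561e-05 = 0.1388
Rt = 1000 * exp(0.1388) = 1148.9 ohm

1148.9 ohm


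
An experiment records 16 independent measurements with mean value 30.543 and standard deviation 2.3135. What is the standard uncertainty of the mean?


The standard uncertainty for Type A evaluation is u = s / sqrt(n).
u = 2.3135 / sqrt(16)
u = 2.3135 / 4.0
u = 0.5784

0.5784


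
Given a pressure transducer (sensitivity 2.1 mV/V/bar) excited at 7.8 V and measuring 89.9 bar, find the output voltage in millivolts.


Output = sensitivity * Vex * P.
Vout = 2.1 * 7.8 * 89.9
Vout = 16.38 * 89.9
Vout = 1472.56 mV

1472.56 mV


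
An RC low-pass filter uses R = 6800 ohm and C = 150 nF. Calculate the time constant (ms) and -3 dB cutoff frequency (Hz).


Time constant: tau = R * C.
tau = 6800 * 1.50e-07 = 0.00102 s
tau = 1.02 ms
Cutoff frequency: fc = 1 / (2*pi*R*C).
fc = 1 / (2*pi*0.00102) = 156.03 Hz

tau = 1.02 ms, fc = 156.03 Hz


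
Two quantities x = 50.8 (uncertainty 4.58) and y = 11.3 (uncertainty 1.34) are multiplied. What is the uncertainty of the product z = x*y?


For a product z = x*y, the relative uncertainty is:
uz/z = sqrt((ux/x)^2 + (uy/y)^2)
Relative uncertainties: ux/x = 4.58/50.8 = 0.090157
uy/y = 1.34/11.3 = 0.118584
z = 50.8 * 11.3 = 574.0
uz = 574.0 * sqrt(0.090157^2 + 0.118584^2) = 85.512

85.512


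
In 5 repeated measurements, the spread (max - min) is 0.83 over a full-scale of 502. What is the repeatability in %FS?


Repeatability = (spread / full scale) * 100%.
R = (0.83 / 502) * 100
R = 0.165 %FS

0.165 %FS


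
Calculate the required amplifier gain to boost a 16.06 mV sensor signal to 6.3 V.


Gain = Vout / Vin (converting to same units).
G = 6.3 V / 16.06 mV
G = 6300.0 mV / 16.06 mV
G = 392.28

392.28


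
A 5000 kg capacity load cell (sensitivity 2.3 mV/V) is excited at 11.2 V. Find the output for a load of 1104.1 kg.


Vout = rated_output * Vex * (load / capacity).
Vout = 2.3 * 11.2 * (1104.1 / 5000)
Vout = 2.3 * 11.2 * 0.22082
Vout = 5.688 mV

5.688 mV


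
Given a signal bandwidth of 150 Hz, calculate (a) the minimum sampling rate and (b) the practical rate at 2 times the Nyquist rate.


By Nyquist theorem, fs_min = 2 * fmax.
fs_min = 2 * 150 = 300 Hz
Practical rate = 2 * fs_min = 2 * 300 = 600 Hz

fs_min = 300 Hz, fs_practical = 600 Hz


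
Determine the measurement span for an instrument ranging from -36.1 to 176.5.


Span = upper range - lower range.
Span = 176.5 - (-36.1)
Span = 212.6

212.6


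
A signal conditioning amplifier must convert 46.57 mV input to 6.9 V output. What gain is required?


Gain = Vout / Vin (converting to same units).
G = 6.9 V / 46.57 mV
G = 6900.0 mV / 46.57 mV
G = 148.16

148.16
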